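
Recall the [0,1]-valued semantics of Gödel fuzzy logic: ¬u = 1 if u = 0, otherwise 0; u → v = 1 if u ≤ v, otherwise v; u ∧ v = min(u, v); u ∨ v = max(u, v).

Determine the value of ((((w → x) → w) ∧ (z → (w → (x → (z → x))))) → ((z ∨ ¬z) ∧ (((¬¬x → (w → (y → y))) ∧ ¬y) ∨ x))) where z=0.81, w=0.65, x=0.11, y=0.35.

(w → x): 0.65 > 0.11, so result = 0.11
((w → x) → w): 0.11 ≤ 0.65, so result = 1
(z → x): 0.81 > 0.11, so result = 0.11
(x → (z → x)): 0.11 ≤ 0.11, so result = 1
(w → (x → (z → x))): 0.65 ≤ 1, so result = 1
(z → (w → (x → (z → x)))): 0.81 ≤ 1, so result = 1
(((w → x) → w) ∧ (z → (w → (x → (z → x))))) = min(1, 1) = 1
¬z: Gödel ¬ of 0.81 = 0 (operand ≠ 0)
(z ∨ ¬z) = max(0.81, 0) = 0.81
¬x: Gödel ¬ of 0.11 = 0 (operand ≠ 0)
¬¬x: Gödel ¬ of 0 = 1 (operand is 0)
(y → y): 0.35 ≤ 0.35, so result = 1
(w → (y → y)): 0.65 ≤ 1, so result = 1
(¬¬x → (w → (y → y))): 1 ≤ 1, so result = 1
¬y: Gödel ¬ of 0.35 = 0 (operand ≠ 0)
((¬¬x → (w → (y → y))) ∧ ¬y) = min(1, 0) = 0
(((¬¬x → (w → (y → y))) ∧ ¬y) ∨ x) = max(0, 0.11) = 0.11
((z ∨ ¬z) ∧ (((¬¬x → (w → (y → y))) ∧ ¬y) ∨ x)) = min(0.81, 0.11) = 0.11
((((w → x) → w) ∧ (z → (w → (x → (z → x))))) → ((z ∨ ¬z) ∧ (((¬¬x → (w → (y → y))) ∧ ¬y) ∨ x))): 1 > 0.11, so result = 0.11

0.11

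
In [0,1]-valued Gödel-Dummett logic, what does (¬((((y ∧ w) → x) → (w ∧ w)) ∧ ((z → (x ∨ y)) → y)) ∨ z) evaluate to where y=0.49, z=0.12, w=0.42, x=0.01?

(y ∧ w) = min(0.49, 0.42) = 0.42
((y ∧ w) → x): 0.42 > 0.01, so result = 0.01
(w ∧ w) = min(0.42, 0.42) = 0.42
(((y ∧ w) → x) → (w ∧ w)): 0.01 ≤ 0.42, so result = 1
(x ∨ y) = max(0.01, 0.49) = 0.49
(z → (x ∨ y)): 0.12 ≤ 0.49, so result = 1
((z → (x ∨ y)) → y): 1 > 0.49, so result = 0.49
((((y ∧ w) → x) → (w ∧ w)) ∧ ((z → (x ∨ y)) → y)) = min(1, 0.49) = 0.49
¬((((y ∧ w) → x) → (w ∧ w)) ∧ ((z → (x ∨ y)) → y)): Gödel ¬ of 0.49 = 0 (operand ≠ 0)
(¬((((y ∧ w) → x) → (w ∧ w)) ∧ ((z → (x ∨ y)) → y)) ∨ z) = max(0, 0.12) = 0.12

0.12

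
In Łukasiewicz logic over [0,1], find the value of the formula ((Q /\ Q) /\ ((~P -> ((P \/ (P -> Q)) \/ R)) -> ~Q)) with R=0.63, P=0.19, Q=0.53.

(Q /\ Q) = min(0.53, 0.53) = 0.53
~P: Łukasiewicz ¬ gives 1 − 0.19 = 0.81
(P -> Q): min(1, 1 − 0.19 + 0.53) = 1
(P \/ (P -> Q)) = max(0.19, 1) = 1
((P \/ (P -> Q)) \/ R) = max(1, 0.63) = 1
(~P -> ((P \/ (P -> Q)) \/ R)): min(1, 1 − 0.81 + 1) = 1
~Q: Łukasiewicz ¬ gives 1 − 0.53 = 0.47
((~P -> ((P \/ (P -> Q)) \/ R)) -> ~Q): min(1, 1 − 1 + 0.47) = 0.47
((Q /\ Q) /\ ((~P -> ((P \/ (P -> Q)) \/ R)) -> ~Q)) = min(0.53, 0.47) = 0.47

0.47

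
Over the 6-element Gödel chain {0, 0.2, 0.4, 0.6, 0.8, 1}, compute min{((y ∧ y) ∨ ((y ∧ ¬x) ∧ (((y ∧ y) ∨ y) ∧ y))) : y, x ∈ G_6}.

The minimum is attained at y = 0, x = 0:
  (y ∧ y) = min(0, 0) = 0
  ¬x: Gödel ¬ of 0 = 1 (operand is 0)
  (y ∧ ¬x) = min(0, 1) = 0
  (y ∧ y) = min(0, 0) = 0
  ((y ∧ y) ∨ y) = max(0, 0) = 0
  (((y ∧ y) ∨ y) ∧ y) = min(0, 0) = 0
  ((y ∧ ¬x) ∧ (((y ∧ y) ∨ y) ∧ y)) = min(0, 0) = 0
  ((y ∧ y) ∨ ((y ∧ ¬x) ∧ (((y ∧ y) ∨ y) ∧ y))) = max(0, 0) = 0
Checking all 36 assignments confirms none give a value below 0.00.

0.00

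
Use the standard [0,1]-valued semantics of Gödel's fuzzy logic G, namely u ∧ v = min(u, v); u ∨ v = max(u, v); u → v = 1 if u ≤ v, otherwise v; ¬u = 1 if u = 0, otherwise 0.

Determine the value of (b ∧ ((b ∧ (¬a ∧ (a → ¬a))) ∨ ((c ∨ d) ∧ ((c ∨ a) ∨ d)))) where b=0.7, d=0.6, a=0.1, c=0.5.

0.60

¬a: Gödel ¬ of 0.1 = 0 (operand ≠ 0)
¬a: Gödel ¬ of 0.1 = 0 (operand ≠ 0)
(a → ¬a): 0.1 > 0, so result = 0
(¬a ∧ (a → ¬a)) = min(0, 0) = 0
(b ∧ (¬a ∧ (a → ¬a))) = min(0.7, 0) = 0
(c ∨ d) = max(0.5, 0.6) = 0.6
(c ∨ a) = max(0.5, 0.1) = 0.5
((c ∨ a) ∨ d) = max(0.5, 0.6) = 0.6
((c ∨ d) ∧ ((c ∨ a) ∨ d)) = min(0.6, 0.6) = 0.6
((b ∧ (¬a ∧ (a → ¬a))) ∨ ((c ∨ d) ∧ ((c ∨ a) ∨ d))) = max(0, 0.6) = 0.6
(b ∧ ((b ∧ (¬a ∧ (a → ¬a))) ∨ ((c ∨ d) ∧ ((c ∨ a) ∨ d)))) = min(0.7, 0.6) = 0.6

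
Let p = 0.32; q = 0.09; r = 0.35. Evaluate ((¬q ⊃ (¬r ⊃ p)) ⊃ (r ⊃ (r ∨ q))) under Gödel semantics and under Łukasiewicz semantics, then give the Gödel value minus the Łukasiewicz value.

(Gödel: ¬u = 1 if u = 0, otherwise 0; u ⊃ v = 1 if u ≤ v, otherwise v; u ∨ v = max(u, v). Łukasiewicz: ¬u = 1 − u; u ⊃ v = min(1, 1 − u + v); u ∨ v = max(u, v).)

0.00

Gödel evaluation:
  ¬q: Gödel ¬ of 0.09 = 0 (operand ≠ 0)
  ¬r: Gödel ¬ of 0.35 = 0 (operand ≠ 0)
  (¬r ⊃ p): 0 ≤ 0.32, so result = 1
  (¬q ⊃ (¬r ⊃ p)): 0 ≤ 1, so result = 1
  (r ∨ q) = max(0.35, 0.09) = 0.35
  (r ⊃ (r ∨ q)): 0.35 ≤ 0.35, so result = 1
  ((¬q ⊃ (¬r ⊃ p)) ⊃ (r ⊃ (r ∨ q))): 1 ≤ 1, so result = 1
  Gödel value = 1
Łukasiewicz evaluation:
  ¬q: Łukasiewicz ¬ gives 1 − 0.09 = 0.91
  ¬r: Łukasiewicz ¬ gives 1 − 0.35 = 0.65
  (¬r ⊃ p): min(1, 1 − 0.65 + 0.32) = 0.67
  (¬q ⊃ (¬r ⊃ p)): min(1, 1 − 0.91 + 0.67) = 0.76
  (r ∨ q) = max(0.35, 0.09) = 0.35
  (r ⊃ (r ∨ q)): min(1, 1 − 0.35 + 0.35) = 1
  ((¬q ⊃ (¬r ⊃ p)) ⊃ (r ⊃ (r ∨ q))): min(1, 1 − 0.76 + 1) = 1
  Łukasiewicz value = 1
Difference: 1 − 1 = 0.00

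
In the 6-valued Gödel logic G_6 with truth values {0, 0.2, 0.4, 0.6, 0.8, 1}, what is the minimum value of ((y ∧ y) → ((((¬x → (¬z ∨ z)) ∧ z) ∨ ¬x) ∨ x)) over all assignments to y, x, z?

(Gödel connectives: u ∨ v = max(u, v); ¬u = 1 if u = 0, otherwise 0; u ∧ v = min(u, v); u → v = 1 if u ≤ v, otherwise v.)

0.20

The minimum is attained at y = 0.4, x = 0.2, z = 0:
  (y ∧ y) = min(0.4, 0.4) = 0.4
  ¬x: Gödel ¬ of 0.2 = 0 (operand ≠ 0)
  ¬z: Gödel ¬ of 0 = 1 (operand is 0)
  (¬z ∨ z) = max(1, 0) = 1
  (¬x → (¬z ∨ z)): 0 ≤ 1, so result = 1
  ((¬x → (¬z ∨ z)) ∧ z) = min(1, 0) = 0
  ¬x: Gödel ¬ of 0.2 = 0 (operand ≠ 0)
  (((¬x → (¬z ∨ z)) ∧ z) ∨ ¬x) = max(0, 0) = 0
  ((((¬x → (¬z ∨ z)) ∧ z) ∨ ¬x) ∨ x) = max(0, 0.2) = 0.2
  ((y ∧ y) → ((((¬x → (¬z ∨ z)) ∧ z) ∨ ¬x) ∨ x)): 0.4 > 0.2, so result = 0.2
Checking all 216 assignments confirms none give a value below 0.20.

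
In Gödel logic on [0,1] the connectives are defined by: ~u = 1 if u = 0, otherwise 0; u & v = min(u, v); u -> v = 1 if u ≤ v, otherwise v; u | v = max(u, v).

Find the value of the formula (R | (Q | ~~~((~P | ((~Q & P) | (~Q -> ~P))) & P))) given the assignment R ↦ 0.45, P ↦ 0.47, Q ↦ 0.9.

~P: Gödel ¬ of 0.47 = 0 (operand ≠ 0)
~Q: Gödel ¬ of 0.9 = 0 (operand ≠ 0)
(~Q & P) = min(0, 0.47) = 0
~Q: Gödel ¬ of 0.9 = 0 (operand ≠ 0)
~P: Gödel ¬ of 0.47 = 0 (operand ≠ 0)
(~Q -> ~P): 0 ≤ 0, so result = 1
((~Q & P) | (~Q -> ~P)) = max(0, 1) = 1
(~P | ((~Q & P) | (~Q -> ~P))) = max(0, 1) = 1
((~P | ((~Q & P) | (~Q -> ~P))) & P) = min(1, 0.47) = 0.47
~((~P | ((~Q & P) | (~Q -> ~P))) & P): Gödel ¬ of 0.47 = 0 (operand ≠ 0)
~~((~P | ((~Q & P) | (~Q -> ~P))) & P): Gödel ¬ of 0 = 1 (operand is 0)
~~~((~P | ((~Q & P) | (~Q -> ~P))) & P): Gödel ¬ of 1 = 0 (operand ≠ 0)
(Q | ~~~((~P | ((~Q & P) | (~Q -> ~P))) & P)) = max(0.9, 0) = 0.9
(R | (Q | ~~~((~P | ((~Q & P) | (~Q -> ~P))) & P))) = max(0.45, 0.9) = 0.9

0.90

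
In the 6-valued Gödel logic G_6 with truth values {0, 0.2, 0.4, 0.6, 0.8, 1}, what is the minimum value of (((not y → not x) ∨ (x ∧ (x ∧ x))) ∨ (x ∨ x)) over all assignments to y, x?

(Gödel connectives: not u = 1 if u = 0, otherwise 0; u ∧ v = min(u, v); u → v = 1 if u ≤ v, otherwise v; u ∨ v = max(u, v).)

0.20

The minimum is attained at y = 0, x = 0.2:
  not y: Gödel ¬ of 0 = 1 (operand is 0)
  not x: Gödel ¬ of 0.2 = 0 (operand ≠ 0)
  (not y → not x): 1 > 0, so result = 0
  (x ∧ x) = min(0.2, 0.2) = 0.2
  (x ∧ (x ∧ x)) = min(0.2, 0.2) = 0.2
  ((not y → not x) ∨ (x ∧ (x ∧ x))) = max(0, 0.2) = 0.2
  (x ∨ x) = max(0.2, 0.2) = 0.2
  (((not y → not x) ∨ (x ∧ (x ∧ x))) ∨ (x ∨ x)) = max(0.2, 0.2) = 0.2
Checking all 36 assignments confirms none give a value below 0.20.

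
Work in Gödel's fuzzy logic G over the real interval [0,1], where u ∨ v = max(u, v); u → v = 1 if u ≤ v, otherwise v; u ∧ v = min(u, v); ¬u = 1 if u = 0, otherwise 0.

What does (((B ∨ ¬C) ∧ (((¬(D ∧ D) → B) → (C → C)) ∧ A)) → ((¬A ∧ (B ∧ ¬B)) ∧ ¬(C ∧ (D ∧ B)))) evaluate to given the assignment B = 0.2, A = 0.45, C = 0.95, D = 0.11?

0.00

¬C: Gödel ¬ of 0.95 = 0 (operand ≠ 0)
(B ∨ ¬C) = max(0.2, 0) = 0.2
(D ∧ D) = min(0.11, 0.11) = 0.11
¬(D ∧ D): Gödel ¬ of 0.11 = 0 (operand ≠ 0)
(¬(D ∧ D) → B): 0 ≤ 0.2, so result = 1
(C → C): 0.95 ≤ 0.95, so result = 1
((¬(D ∧ D) → B) → (C → C)): 1 ≤ 1, so result = 1
(((¬(D ∧ D) → B) → (C → C)) ∧ A) = min(1, 0.45) = 0.45
((B ∨ ¬C) ∧ (((¬(D ∧ D) → B) → (C → C)) ∧ A)) = min(0.2, 0.45) = 0.2
¬A: Gödel ¬ of 0.45 = 0 (operand ≠ 0)
¬B: Gödel ¬ of 0.2 = 0 (operand ≠ 0)
(B ∧ ¬B) = min(0.2, 0) = 0
(¬A ∧ (B ∧ ¬B)) = min(0, 0) = 0
(D ∧ B) = min(0.11, 0.2) = 0.11
(C ∧ (D ∧ B)) = min(0.95, 0.11) = 0.11
¬(C ∧ (D ∧ B)): Gödel ¬ of 0.11 = 0 (operand ≠ 0)
((¬A ∧ (B ∧ ¬B)) ∧ ¬(C ∧ (D ∧ B))) = min(0, 0) = 0
(((B ∨ ¬C) ∧ (((¬(D ∧ D) → B) → (C → C)) ∧ A)) → ((¬A ∧ (B ∧ ¬B)) ∧ ¬(C ∧ (D ∧ B)))): 0.2 > 0, so result = 0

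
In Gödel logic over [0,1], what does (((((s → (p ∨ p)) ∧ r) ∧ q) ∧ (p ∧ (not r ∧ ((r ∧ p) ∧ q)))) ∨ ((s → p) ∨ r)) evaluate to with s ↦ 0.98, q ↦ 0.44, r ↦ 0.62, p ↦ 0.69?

0.69

(p ∨ p) = max(0.69, 0.69) = 0.69
(s → (p ∨ p)): 0.98 > 0.69, so result = 0.69
((s → (p ∨ p)) ∧ r) = min(0.69, 0.62) = 0.62
(((s → (p ∨ p)) ∧ r) ∧ q) = min(0.62, 0.44) = 0.44
not r: Gödel ¬ of 0.62 = 0 (operand ≠ 0)
(r ∧ p) = min(0.62, 0.69) = 0.62
((r ∧ p) ∧ q) = min(0.62, 0.44) = 0.44
(not r ∧ ((r ∧ p) ∧ q)) = min(0, 0.44) = 0
(p ∧ (not r ∧ ((r ∧ p) ∧ q))) = min(0.69, 0) = 0
((((s → (p ∨ p)) ∧ r) ∧ q) ∧ (p ∧ (not r ∧ ((r ∧ p) ∧ q)))) = min(0.44, 0) = 0
(s → p): 0.98 > 0.69, so result = 0.69
((s → p) ∨ r) = max(0.69, 0.62) = 0.69
(((((s → (p ∨ p)) ∧ r) ∧ q) ∧ (p ∧ (not r ∧ ((r ∧ p) ∧ q)))) ∨ ((s → p) ∨ r)) = max(0, 0.69) = 0.69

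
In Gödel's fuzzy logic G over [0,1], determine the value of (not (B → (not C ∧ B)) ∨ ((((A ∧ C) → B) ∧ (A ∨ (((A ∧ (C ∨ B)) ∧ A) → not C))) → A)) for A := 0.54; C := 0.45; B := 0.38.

1.00

not C: Gödel ¬ of 0.45 = 0 (operand ≠ 0)
(not C ∧ B) = min(0, 0.38) = 0
(B → (not C ∧ B)): 0.38 > 0, so result = 0
not (B → (not C ∧ B)): Gödel ¬ of 0 = 1 (operand is 0)
(A ∧ C) = min(0.54, 0.45) = 0.45
((A ∧ C) → B): 0.45 > 0.38, so result = 0.38
(C ∨ B) = max(0.45, 0.38) = 0.45
(A ∧ (C ∨ B)) = min(0.54, 0.45) = 0.45
((A ∧ (C ∨ B)) ∧ A) = min(0.45, 0.54) = 0.45
not C: Gödel ¬ of 0.45 = 0 (operand ≠ 0)
(((A ∧ (C ∨ B)) ∧ A) → not C): 0.45 > 0, so result = 0
(A ∨ (((A ∧ (C ∨ B)) ∧ A) → not C)) = max(0.54, 0) = 0.54
(((A ∧ C) → B) ∧ (A ∨ (((A ∧ (C ∨ B)) ∧ A) → not C))) = min(0.38, 0.54) = 0.38
((((A ∧ C) → B) ∧ (A ∨ (((A ∧ (C ∨ B)) ∧ A) → not C))) → A): 0.38 ≤ 0.54, so result = 1
(not (B → (not C ∧ B)) ∨ ((((A ∧ C) → B) ∧ (A ∨ (((A ∧ (C ∨ B)) ∧ A) → not C))) → A)) = max(1, 1) = 1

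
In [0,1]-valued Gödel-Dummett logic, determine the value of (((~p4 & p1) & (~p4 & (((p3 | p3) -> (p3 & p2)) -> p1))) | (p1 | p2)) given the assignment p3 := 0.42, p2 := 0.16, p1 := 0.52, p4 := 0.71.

~p4: Gödel ¬ of 0.71 = 0 (operand ≠ 0)
(~p4 & p1) = min(0, 0.52) = 0
~p4: Gödel ¬ of 0.71 = 0 (operand ≠ 0)
(p3 | p3) = max(0.42, 0.42) = 0.42
(p3 & p2) = min(0.42, 0.16) = 0.16
((p3 | p3) -> (p3 & p2)): 0.42 > 0.16, so result = 0.16
(((p3 | p3) -> (p3 & p2)) -> p1): 0.16 ≤ 0.52, so result = 1
(~p4 & (((p3 | p3) -> (p3 & p2)) -> p1)) = min(0, 1) = 0
((~p4 & p1) & (~p4 & (((p3 | p3) -> (p3 & p2)) -> p1))) = min(0, 0) = 0
(p1 | p2) = max(0.52, 0.16) = 0.52
(((~p4 & p1) & (~p4 & (((p3 | p3) -> (p3 & p2)) -> p1))) | (p1 | p2)) = max(0, 0.52) = 0.52

0.52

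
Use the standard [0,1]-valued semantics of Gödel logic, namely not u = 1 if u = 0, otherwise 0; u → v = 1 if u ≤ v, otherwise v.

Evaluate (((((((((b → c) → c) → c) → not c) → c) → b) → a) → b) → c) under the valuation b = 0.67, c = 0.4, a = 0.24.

0.40

(b → c): 0.67 > 0.4, so result = 0.4
((b → c) → c): 0.4 ≤ 0.4, so result = 1
(((b → c) → c) → c): 1 > 0.4, so result = 0.4
not c: Gödel ¬ of 0.4 = 0 (operand ≠ 0)
((((b → c) → c) → c) → not c): 0.4 > 0, so result = 0
(((((b → c) → c) → c) → not c) → c): 0 ≤ 0.4, so result = 1
((((((b → c) → c) → c) → not c) → c) → b): 1 > 0.67, so result = 0.67
(((((((b → c) → c) → c) → not c) → c) → b) → a): 0.67 > 0.24, so result = 0.24
((((((((b → c) → c) → c) → not c) → c) → b) → a) → b): 0.24 ≤ 0.67, so result = 1
(((((((((b → c) → c) → c) → not c) → c) → b) → a) → b) → c): 1 > 0.4, so result = 0.4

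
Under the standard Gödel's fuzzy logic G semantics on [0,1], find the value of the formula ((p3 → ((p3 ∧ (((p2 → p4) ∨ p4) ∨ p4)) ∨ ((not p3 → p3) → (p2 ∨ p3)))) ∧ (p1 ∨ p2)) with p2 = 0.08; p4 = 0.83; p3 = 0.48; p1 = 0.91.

(p2 → p4): 0.08 ≤ 0.83, so result = 1
((p2 → p4) ∨ p4) = max(1, 0.83) = 1
(((p2 → p4) ∨ p4) ∨ p4) = max(1, 0.83) = 1
(p3 ∧ (((p2 → p4) ∨ p4) ∨ p4)) = min(0.48, 1) = 0.48
not p3: Gödel ¬ of 0.48 = 0 (operand ≠ 0)
(not p3 → p3): 0 ≤ 0.48, so result = 1
(p2 ∨ p3) = max(0.08, 0.48) = 0.48
((not p3 → p3) → (p2 ∨ p3)): 1 > 0.48, so result = 0.48
((p3 ∧ (((p2 → p4) ∨ p4) ∨ p4)) ∨ ((not p3 → p3) → (p2 ∨ p3))) = max(0.48, 0.48) = 0.48
(p3 → ((p3 ∧ (((p2 → p4) ∨ p4) ∨ p4)) ∨ ((not p3 → p3) → (p2 ∨ p3)))): 0.48 ≤ 0.48, so result = 1
(p1 ∨ p2) = max(0.91, 0.08) = 0.91
((p3 → ((p3 ∧ (((p2 → p4) ∨ p4) ∨ p4)) ∨ ((not p3 → p3) → (p2 ∨ p3)))) ∧ (p1 ∨ p2)) = min(1, 0.91) = 0.91

0.91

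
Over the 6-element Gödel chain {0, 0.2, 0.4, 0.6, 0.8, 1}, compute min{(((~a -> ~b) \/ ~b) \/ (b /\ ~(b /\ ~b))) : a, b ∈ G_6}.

The minimum is attained at a = 0, b = 0.2:
  ~a: Gödel ¬ of 0 = 1 (operand is 0)
  ~b: Gödel ¬ of 0.2 = 0 (operand ≠ 0)
  (~a -> ~b): 1 > 0, so result = 0
  ~b: Gödel ¬ of 0.2 = 0 (operand ≠ 0)
  ((~a -> ~b) \/ ~b) = max(0, 0) = 0
  ~b: Gödel ¬ of 0.2 = 0 (operand ≠ 0)
  (b /\ ~b) = min(0.2, 0) = 0
  ~(b /\ ~b): Gödel ¬ of 0 = 1 (operand is 0)
  (b /\ ~(b /\ ~b)) = min(0.2, 1) = 0.2
  (((~a -> ~b) \/ ~b) \/ (b /\ ~(b /\ ~b))) = max(0, 0.2) = 0.2
Checking all 36 assignments confirms none give a value below 0.20.

0.20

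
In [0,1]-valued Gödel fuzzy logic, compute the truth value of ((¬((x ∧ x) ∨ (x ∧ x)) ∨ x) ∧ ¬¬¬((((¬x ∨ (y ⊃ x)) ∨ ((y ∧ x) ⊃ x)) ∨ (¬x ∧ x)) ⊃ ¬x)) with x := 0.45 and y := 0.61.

(x ∧ x) = min(0.45, 0.45) = 0.45
(x ∧ x) = min(0.45, 0.45) = 0.45
((x ∧ x) ∨ (x ∧ x)) = max(0.45, 0.45) = 0.45
¬((x ∧ x) ∨ (x ∧ x)): Gödel ¬ of 0.45 = 0 (operand ≠ 0)
(¬((x ∧ x) ∨ (x ∧ x)) ∨ x) = max(0, 0.45) = 0.45
¬x: Gödel ¬ of 0.45 = 0 (operand ≠ 0)
(y ⊃ x): 0.61 > 0.45, so result = 0.45
(¬x ∨ (y ⊃ x)) = max(0, 0.45) = 0.45
(y ∧ x) = min(0.61, 0.45) = 0.45
((y ∧ x) ⊃ x): 0.45 ≤ 0.45, so result = 1
((¬x ∨ (y ⊃ x)) ∨ ((y ∧ x) ⊃ x)) = max(0.45, 1) = 1
¬x: Gödel ¬ of 0.45 = 0 (operand ≠ 0)
(¬x ∧ x) = min(0, 0.45) = 0
(((¬x ∨ (y ⊃ x)) ∨ ((y ∧ x) ⊃ x)) ∨ (¬x ∧ x)) = max(1, 0) = 1
¬x: Gödel ¬ of 0.45 = 0 (operand ≠ 0)
((((¬x ∨ (y ⊃ x)) ∨ ((y ∧ x) ⊃ x)) ∨ (¬x ∧ x)) ⊃ ¬x): 1 > 0, so result = 0
¬((((¬x ∨ (y ⊃ x)) ∨ ((y ∧ x) ⊃ x)) ∨ (¬x ∧ x)) ⊃ ¬x): Gödel ¬ of 0 = 1 (operand is 0)
¬¬((((¬x ∨ (y ⊃ x)) ∨ ((y ∧ x) ⊃ x)) ∨ (¬x ∧ x)) ⊃ ¬x): Gödel ¬ of 1 = 0 (operand ≠ 0)
¬¬¬((((¬x ∨ (y ⊃ x)) ∨ ((y ∧ x) ⊃ x)) ∨ (¬x ∧ x)) ⊃ ¬x): Gödel ¬ of 0 = 1 (operand is 0)
((¬((x ∧ x) ∨ (x ∧ x)) ∨ x) ∧ ¬¬¬((((¬x ∨ (y ⊃ x)) ∨ ((y ∧ x) ⊃ x)) ∨ (¬x ∧ x)) ⊃ ¬x)) = min(0.45, 1) = 0.45

0.45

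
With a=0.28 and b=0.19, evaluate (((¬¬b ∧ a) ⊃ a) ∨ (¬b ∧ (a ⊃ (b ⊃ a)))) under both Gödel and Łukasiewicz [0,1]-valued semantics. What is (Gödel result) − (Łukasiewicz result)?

Gödel evaluation:
  ¬b: Gödel ¬ of 0.19 = 0 (operand ≠ 0)
  ¬¬b: Gödel ¬ of 0 = 1 (operand is 0)
  (¬¬b ∧ a) = min(1, 0.28) = 0.28
  ((¬¬b ∧ a) ⊃ a): 0.28 ≤ 0.28, so result = 1
  ¬b: Gödel ¬ of 0.19 = 0 (operand ≠ 0)
  (b ⊃ a): 0.19 ≤ 0.28, so result = 1
  (a ⊃ (b ⊃ a)): 0.28 ≤ 1, so result = 1
  (¬b ∧ (a ⊃ (b ⊃ a))) = min(0, 1) = 0
  (((¬¬b ∧ a) ⊃ a) ∨ (¬b ∧ (a ⊃ (b ⊃ a)))) = max(1, 0) = 1
  Gödel value = 1
Łukasiewicz evaluation:
  ¬b: Łukasiewicz ¬ gives 1 − 0.19 = 0.81
  ¬¬b: Łukasiewicz ¬ gives 1 − 0.81 = 0.19
  (¬¬b ∧ a) = min(0.19, 0.28) = 0.19
  ((¬¬b ∧ a) ⊃ a): min(1, 1 − 0.19 + 0.28) = 1
  ¬b: Łukasiewicz ¬ gives 1 − 0.19 = 0.81
  (b ⊃ a): min(1, 1 − 0.19 + 0.28) = 1
  (a ⊃ (b ⊃ a)): min(1, 1 − 0.28 + 1) = 1
  (¬b ∧ (a ⊃ (b ⊃ a))) = min(0.81, 1) = 0.81
  (((¬¬b ∧ a) ⊃ a) ∨ (¬b ∧ (a ⊃ (b ⊃ a)))) = max(1, 0.81) = 1
  Łukasiewicz value = 1
Difference: 1 − 1 = 0.00

0.00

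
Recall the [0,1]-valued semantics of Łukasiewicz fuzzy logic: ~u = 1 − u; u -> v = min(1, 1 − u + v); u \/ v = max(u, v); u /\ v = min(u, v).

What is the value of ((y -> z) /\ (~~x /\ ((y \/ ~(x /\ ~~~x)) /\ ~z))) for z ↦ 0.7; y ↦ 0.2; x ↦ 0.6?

(y -> z): min(1, 1 − 0.2 + 0.7) = 1
~x: Łukasiewicz ¬ gives 1 − 0.6 = 0.4
~~x: Łukasiewicz ¬ gives 1 − 0.4 = 0.6
~x: Łukasiewicz ¬ gives 1 − 0.6 = 0.4
~~x: Łukasiewicz ¬ gives 1 − 0.4 = 0.6
~~~x: Łukasiewicz ¬ gives 1 − 0.6 = 0.4
(x /\ ~~~x) = min(0.6, 0.4) = 0.4
~(x /\ ~~~x): Łukasiewicz ¬ gives 1 − 0.4 = 0.6
(y \/ ~(x /\ ~~~x)) = max(0.2, 0.6) = 0.6
~z: Łukasiewicz ¬ gives 1 − 0.7 = 0.3
((y \/ ~(x /\ ~~~x)) /\ ~z) = min(0.6, 0.3) = 0.3
(~~x /\ ((y \/ ~(x /\ ~~~x)) /\ ~z)) = min(0.6, 0.3) = 0.3
((y -> z) /\ (~~x /\ ((y \/ ~(x /\ ~~~x)) /\ ~z))) = min(1, 0.3) = 0.3

0.30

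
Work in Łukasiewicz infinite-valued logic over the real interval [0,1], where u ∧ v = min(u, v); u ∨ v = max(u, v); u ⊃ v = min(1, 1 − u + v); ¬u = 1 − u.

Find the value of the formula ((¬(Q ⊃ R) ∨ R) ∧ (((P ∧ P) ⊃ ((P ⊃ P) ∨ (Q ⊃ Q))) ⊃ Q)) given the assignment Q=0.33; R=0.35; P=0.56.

0.33

(Q ⊃ R): min(1, 1 − 0.33 + 0.35) = 1
¬(Q ⊃ R): Łukasiewicz ¬ gives 1 − 1 = 0
(¬(Q ⊃ R) ∨ R) = max(0, 0.35) = 0.35
(P ∧ P) = min(0.56, 0.56) = 0.56
(P ⊃ P): min(1, 1 − 0.56 + 0.56) = 1
(Q ⊃ Q): min(1, 1 − 0.33 + 0.33) = 1
((P ⊃ P) ∨ (Q ⊃ Q)) = max(1, 1) = 1
((P ∧ P) ⊃ ((P ⊃ P) ∨ (Q ⊃ Q))): min(1, 1 − 0.56 + 1) = 1
(((P ∧ P) ⊃ ((P ⊃ P) ∨ (Q ⊃ Q))) ⊃ Q): min(1, 1 − 1 + 0.33) = 0.33
((¬(Q ⊃ R) ∨ R) ∧ (((P ∧ P) ⊃ ((P ⊃ P) ∨ (Q ⊃ Q))) ⊃ Q)) = min(0.35, 0.33) = 0.33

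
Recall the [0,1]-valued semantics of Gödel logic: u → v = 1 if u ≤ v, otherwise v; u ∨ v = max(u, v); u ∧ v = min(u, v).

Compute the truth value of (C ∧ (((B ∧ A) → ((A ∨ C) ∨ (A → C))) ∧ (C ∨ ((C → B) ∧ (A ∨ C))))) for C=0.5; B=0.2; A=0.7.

(B ∧ A) = min(0.2, 0.7) = 0.2
(A ∨ C) = max(0.7, 0.5) = 0.7
(A → C): 0.7 > 0.5, so result = 0.5
((A ∨ C) ∨ (A → C)) = max(0.7, 0.5) = 0.7
((B ∧ A) → ((A ∨ C) ∨ (A → C))): 0.2 ≤ 0.7, so result = 1
(C → B): 0.5 > 0.2, so result = 0.2
(A ∨ C) = max(0.7, 0.5) = 0.7
((C → B) ∧ (A ∨ C)) = min(0.2, 0.7) = 0.2
(C ∨ ((C → B) ∧ (A ∨ C))) = max(0.5, 0.2) = 0.5
(((B ∧ A) → ((A ∨ C) ∨ (A → C))) ∧ (C ∨ ((C → B) ∧ (A ∨ C)))) = min(1, 0.5) = 0.5
(C ∧ (((B ∧ A) → ((A ∨ C) ∨ (A → C))) ∧ (C ∨ ((C → B) ∧ (A ∨ C))))) = min(0.5, 0.5) = 0.5

0.50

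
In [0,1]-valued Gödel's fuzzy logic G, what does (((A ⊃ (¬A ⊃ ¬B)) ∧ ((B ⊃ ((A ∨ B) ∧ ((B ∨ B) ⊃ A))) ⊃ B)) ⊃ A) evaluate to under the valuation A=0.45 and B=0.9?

¬A: Gödel ¬ of 0.45 = 0 (operand ≠ 0)
¬B: Gödel ¬ of 0.9 = 0 (operand ≠ 0)
(¬A ⊃ ¬B): 0 ≤ 0, so result = 1
(A ⊃ (¬A ⊃ ¬B)): 0.45 ≤ 1, so result = 1
(A ∨ B) = max(0.45, 0.9) = 0.9
(B ∨ B) = max(0.9, 0.9) = 0.9
((B ∨ B) ⊃ A): 0.9 > 0.45, so result = 0.45
((A ∨ B) ∧ ((B ∨ B) ⊃ A)) = min(0.9, 0.45) = 0.45
(B ⊃ ((A ∨ B) ∧ ((B ∨ B) ⊃ A))): 0.9 > 0.45, so result = 0.45
((B ⊃ ((A ∨ B) ∧ ((B ∨ B) ⊃ A))) ⊃ B): 0.45 ≤ 0.9, so result = 1
((A ⊃ (¬A ⊃ ¬B)) ∧ ((B ⊃ ((A ∨ B) ∧ ((B ∨ B) ⊃ A))) ⊃ B)) = min(1, 1) = 1
(((A ⊃ (¬A ⊃ ¬B)) ∧ ((B ⊃ ((A ∨ B) ∧ ((B ∨ B) ⊃ A))) ⊃ B)) ⊃ A): 1 > 0.45, so result = 0.45

0.45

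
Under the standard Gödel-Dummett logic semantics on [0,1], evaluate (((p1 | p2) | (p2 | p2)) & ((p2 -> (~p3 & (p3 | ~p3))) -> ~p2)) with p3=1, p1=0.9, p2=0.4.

0.90

(p1 | p2) = max(0.9, 0.4) = 0.9
(p2 | p2) = max(0.4, 0.4) = 0.4
((p1 | p2) | (p2 | p2)) = max(0.9, 0.4) = 0.9
~p3: Gödel ¬ of 1 = 0 (operand ≠ 0)
~p3: Gödel ¬ of 1 = 0 (operand ≠ 0)
(p3 | ~p3) = max(1, 0) = 1
(~p3 & (p3 | ~p3)) = min(0, 1) = 0
(p2 -> (~p3 & (p3 | ~p3))): 0.4 > 0, so result = 0
~p2: Gödel ¬ of 0.4 = 0 (operand ≠ 0)
((p2 -> (~p3 & (p3 | ~p3))) -> ~p2): 0 ≤ 0, so result = 1
(((p1 | p2) | (p2 | p2)) & ((p2 -> (~p3 & (p3 | ~p3))) -> ~p2)) = min(0.9, 1) = 0.9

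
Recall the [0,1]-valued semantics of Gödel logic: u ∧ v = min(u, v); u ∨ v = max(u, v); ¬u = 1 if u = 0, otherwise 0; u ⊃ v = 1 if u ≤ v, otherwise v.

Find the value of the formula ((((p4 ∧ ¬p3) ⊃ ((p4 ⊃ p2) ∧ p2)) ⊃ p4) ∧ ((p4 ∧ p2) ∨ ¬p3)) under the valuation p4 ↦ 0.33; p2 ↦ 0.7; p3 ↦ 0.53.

0.33

¬p3: Gödel ¬ of 0.53 = 0 (operand ≠ 0)
(p4 ∧ ¬p3) = min(0.33, 0) = 0
(p4 ⊃ p2): 0.33 ≤ 0.7, so result = 1
((p4 ⊃ p2) ∧ p2) = min(1, 0.7) = 0.7
((p4 ∧ ¬p3) ⊃ ((p4 ⊃ p2) ∧ p2)): 0 ≤ 0.7, so result = 1
(((p4 ∧ ¬p3) ⊃ ((p4 ⊃ p2) ∧ p2)) ⊃ p4): 1 > 0.33, so result = 0.33
(p4 ∧ p2) = min(0.33, 0.7) = 0.33
¬p3: Gödel ¬ of 0.53 = 0 (operand ≠ 0)
((p4 ∧ p2) ∨ ¬p3) = max(0.33, 0) = 0.33
((((p4 ∧ ¬p3) ⊃ ((p4 ⊃ p2) ∧ p2)) ⊃ p4) ∧ ((p4 ∧ p2) ∨ ¬p3)) = min(0.33, 0.33) = 0.33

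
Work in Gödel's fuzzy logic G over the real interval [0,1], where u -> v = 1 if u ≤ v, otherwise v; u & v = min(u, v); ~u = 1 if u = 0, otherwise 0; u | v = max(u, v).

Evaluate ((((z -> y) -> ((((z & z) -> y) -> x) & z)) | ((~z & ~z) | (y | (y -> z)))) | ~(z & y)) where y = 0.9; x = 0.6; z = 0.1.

0.90

(z -> y): 0.1 ≤ 0.9, so result = 1
(z & z) = min(0.1, 0.1) = 0.1
((z & z) -> y): 0.1 ≤ 0.9, so result = 1
(((z & z) -> y) -> x): 1 > 0.6, so result = 0.6
((((z & z) -> y) -> x) & z) = min(0.6, 0.1) = 0.1
((z -> y) -> ((((z & z) -> y) -> x) & z)): 1 > 0.1, so result = 0.1
~z: Gödel ¬ of 0.1 = 0 (operand ≠ 0)
~z: Gödel ¬ of 0.1 = 0 (operand ≠ 0)
(~z & ~z) = min(0, 0) = 0
(y -> z): 0.9 > 0.1, so result = 0.1
(y | (y -> z)) = max(0.9, 0.1) = 0.9
((~z & ~z) | (y | (y -> z))) = max(0, 0.9) = 0.9
(((z -> y) -> ((((z & z) -> y) -> x) & z)) | ((~z & ~z) | (y | (y -> z)))) = max(0.1, 0.9) = 0.9
(z & y) = min(0.1, 0.9) = 0.1
~(z & y): Gödel ¬ of 0.1 = 0 (operand ≠ 0)
((((z -> y) -> ((((z & z) -> y) -> x) & z)) | ((~z & ~z) | (y | (y -> z)))) | ~(z & y)) = max(0.9, 0) = 0.9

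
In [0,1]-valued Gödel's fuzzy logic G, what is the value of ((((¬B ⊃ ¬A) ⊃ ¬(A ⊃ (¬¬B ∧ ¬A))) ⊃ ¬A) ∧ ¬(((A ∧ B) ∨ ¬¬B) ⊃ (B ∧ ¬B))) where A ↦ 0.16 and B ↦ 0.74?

¬B: Gödel ¬ of 0.74 = 0 (operand ≠ 0)
¬A: Gödel ¬ of 0.16 = 0 (operand ≠ 0)
(¬B ⊃ ¬A): 0 ≤ 0, so result = 1
¬B: Gödel ¬ of 0.74 = 0 (operand ≠ 0)
¬¬B: Gödel ¬ of 0 = 1 (operand is 0)
¬A: Gödel ¬ of 0.16 = 0 (operand ≠ 0)
(¬¬B ∧ ¬A) = min(1, 0) = 0
(A ⊃ (¬¬B ∧ ¬A)): 0.16 > 0, so result = 0
¬(A ⊃ (¬¬B ∧ ¬A)): Gödel ¬ of 0 = 1 (operand is 0)
((¬B ⊃ ¬A) ⊃ ¬(A ⊃ (¬¬B ∧ ¬A))): 1 ≤ 1, so result = 1
¬A: Gödel ¬ of 0.16 = 0 (operand ≠ 0)
(((¬B ⊃ ¬A) ⊃ ¬(A ⊃ (¬¬B ∧ ¬A))) ⊃ ¬A): 1 > 0, so result = 0
(A ∧ B) = min(0.16, 0.74) = 0.16
¬B: Gödel ¬ of 0.74 = 0 (operand ≠ 0)
¬¬B: Gödel ¬ of 0 = 1 (operand is 0)
((A ∧ B) ∨ ¬¬B) = max(0.16, 1) = 1
¬B: Gödel ¬ of 0.74 = 0 (operand ≠ 0)
(B ∧ ¬B) = min(0.74, 0) = 0
(((A ∧ B) ∨ ¬¬B) ⊃ (B ∧ ¬B)): 1 > 0, so result = 0
¬(((A ∧ B) ∨ ¬¬B) ⊃ (B ∧ ¬B)): Gödel ¬ of 0 = 1 (operand is 0)
((((¬B ⊃ ¬A) ⊃ ¬(A ⊃ (¬¬B ∧ ¬A))) ⊃ ¬A) ∧ ¬(((A ∧ B) ∨ ¬¬B) ⊃ (B ∧ ¬B))) = min(0, 1) = 0

0.00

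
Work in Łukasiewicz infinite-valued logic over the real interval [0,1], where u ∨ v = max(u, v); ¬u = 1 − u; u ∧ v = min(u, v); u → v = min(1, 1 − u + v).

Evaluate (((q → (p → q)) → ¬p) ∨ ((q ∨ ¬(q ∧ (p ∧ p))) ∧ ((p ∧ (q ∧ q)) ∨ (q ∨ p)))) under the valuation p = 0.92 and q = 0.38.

0.62

(p → q): min(1, 1 − 0.92 + 0.38) = 0.46
(q → (p → q)): min(1, 1 − 0.38 + 0.46) = 1
¬p: Łukasiewicz ¬ gives 1 − 0.92 = 0.08
((q → (p → q)) → ¬p): min(1, 1 − 1 + 0.08) = 0.08
(p ∧ p) = min(0.92, 0.92) = 0.92
(q ∧ (p ∧ p)) = min(0.38, 0.92) = 0.38
¬(q ∧ (p ∧ p)): Łukasiewicz ¬ gives 1 − 0.38 = 0.62
(q ∨ ¬(q ∧ (p ∧ p))) = max(0.38, 0.62) = 0.62
(q ∧ q) = min(0.38, 0.38) = 0.38
(p ∧ (q ∧ q)) = min(0.92, 0.38) = 0.38
(q ∨ p) = max(0.38, 0.92) = 0.92
((p ∧ (q ∧ q)) ∨ (q ∨ p)) = max(0.38, 0.92) = 0.92
((q ∨ ¬(q ∧ (p ∧ p))) ∧ ((p ∧ (q ∧ q)) ∨ (q ∨ p))) = min(0.62, 0.92) = 0.62
(((q → (p → q)) → ¬p) ∨ ((q ∨ ¬(q ∧ (p ∧ p))) ∧ ((p ∧ (q ∧ q)) ∨ (q ∨ p)))) = max(0.08, 0.62) = 0.62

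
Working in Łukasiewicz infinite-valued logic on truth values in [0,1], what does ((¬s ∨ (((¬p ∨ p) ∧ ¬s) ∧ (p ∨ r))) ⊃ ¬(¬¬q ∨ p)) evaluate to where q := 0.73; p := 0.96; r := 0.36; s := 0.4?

0.44

¬s: Łukasiewicz ¬ gives 1 − 0.4 = 0.6
¬p: Łukasiewicz ¬ gives 1 − 0.96 = 0.04
(¬p ∨ p) = max(0.04, 0.96) = 0.96
¬s: Łukasiewicz ¬ gives 1 − 0.4 = 0.6
((¬p ∨ p) ∧ ¬s) = min(0.96, 0.6) = 0.6
(p ∨ r) = max(0.96, 0.36) = 0.96
(((¬p ∨ p) ∧ ¬s) ∧ (p ∨ r)) = min(0.6, 0.96) = 0.6
(¬s ∨ (((¬p ∨ p) ∧ ¬s) ∧ (p ∨ r))) = max(0.6, 0.6) = 0.6
¬q: Łukasiewicz ¬ gives 1 − 0.73 = 0.27
¬¬q: Łukasiewicz ¬ gives 1 − 0.27 = 0.73
(¬¬q ∨ p) = max(0.73, 0.96) = 0.96
¬(¬¬q ∨ p): Łukasiewicz ¬ gives 1 − 0.96 = 0.04
((¬s ∨ (((¬p ∨ p) ∧ ¬s) ∧ (p ∨ r))) ⊃ ¬(¬¬q ∨ p)): min(1, 1 − 0.6 + 0.04) = 0.44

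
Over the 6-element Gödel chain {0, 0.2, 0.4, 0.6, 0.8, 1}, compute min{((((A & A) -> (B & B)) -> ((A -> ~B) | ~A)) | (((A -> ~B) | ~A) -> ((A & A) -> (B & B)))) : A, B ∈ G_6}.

1.00

Every assignment gives 1. For instance at A = 0, B = 0:
  (A & A) = min(0, 0) = 0
  (B & B) = min(0, 0) = 0
  ((A & A) -> (B & B)): 0 ≤ 0, so result = 1
  ~B: Gödel ¬ of 0 = 1 (operand is 0)
  (A -> ~B): 0 ≤ 1, so result = 1
  ~A: Gödel ¬ of 0 = 1 (operand is 0)
  ((A -> ~B) | ~A) = max(1, 1) = 1
  (((A & A) -> (B & B)) -> ((A -> ~B) | ~A)): 1 ≤ 1, so result = 1
  ~B: Gödel ¬ of 0 = 1 (operand is 0)
  (A -> ~B): 0 ≤ 1, so result = 1
  ~A: Gödel ¬ of 0 = 1 (operand is 0)
  ((A -> ~B) | ~A) = max(1, 1) = 1
  (A & A) = min(0, 0) = 0
  (B & B) = min(0, 0) = 0
  ((A & A) -> (B & B)): 0 ≤ 0, so result = 1
  (((A -> ~B) | ~A) -> ((A & A) -> (B & B))): 1 ≤ 1, so result = 1
  ((((A & A) -> (B & B)) -> ((A -> ~B) | ~A)) | (((A -> ~B) | ~A) -> ((A & A) -> (B & B)))) = max(1, 1) = 1
All 36 assignments give value 1 — the formula is a G_6-tautology.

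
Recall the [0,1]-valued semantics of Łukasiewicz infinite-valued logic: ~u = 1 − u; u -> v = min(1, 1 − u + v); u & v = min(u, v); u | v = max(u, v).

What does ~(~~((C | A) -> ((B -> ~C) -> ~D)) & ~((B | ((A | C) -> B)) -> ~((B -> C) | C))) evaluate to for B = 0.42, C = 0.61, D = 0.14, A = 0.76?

0.34

(C | A) = max(0.61, 0.76) = 0.76
~C: Łukasiewicz ¬ gives 1 − 0.61 = 0.39
(B -> ~C): min(1, 1 − 0.42 + 0.39) = 0.97
~D: Łukasiewicz ¬ gives 1 − 0.14 = 0.86
((B -> ~C) -> ~D): min(1, 1 − 0.97 + 0.86) = 0.89
((C | A) -> ((B -> ~C) -> ~D)): min(1, 1 − 0.76 + 0.89) = 1
~((C | A) -> ((B -> ~C) -> ~D)): Łukasiewicz ¬ gives 1 − 1 = 0
~~((C | A) -> ((B -> ~C) -> ~D)): Łukasiewicz ¬ gives 1 − 0 = 1
(A | C) = max(0.76, 0.61) = 0.76
((A | C) -> B): min(1, 1 − 0.76 + 0.42) = 0.66
(B | ((A | C) -> B)) = max(0.42, 0.66) = 0.66
(B -> C): min(1, 1 − 0.42 + 0.61) = 1
((B -> C) | C) = max(1, 0.61) = 1
~((B -> C) | C): Łukasiewicz ¬ gives 1 − 1 = 0
((B | ((A | C) -> B)) -> ~((B -> C) | C)): min(1, 1 − 0.66 + 0) = 0.34
~((B | ((A | C) -> B)) -> ~((B -> C) | C)): Łukasiewicz ¬ gives 1 − 0.34 = 0.66
(~~((C | A) -> ((B -> ~C) -> ~D)) & ~((B | ((A | C) -> B)) -> ~((B -> C) | C))) = min(1, 0.66) = 0.66
~(~~((C | A) -> ((B -> ~C) -> ~D)) & ~((B | ((A | C) -> B)) -> ~((B -> C) | C))): Łukasiewicz ¬ gives 1 − 0.66 = 0.34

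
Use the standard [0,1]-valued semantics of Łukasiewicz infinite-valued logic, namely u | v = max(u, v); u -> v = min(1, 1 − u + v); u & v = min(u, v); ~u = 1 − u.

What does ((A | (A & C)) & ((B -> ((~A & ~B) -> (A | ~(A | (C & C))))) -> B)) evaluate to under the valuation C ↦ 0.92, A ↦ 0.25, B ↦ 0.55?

(A & C) = min(0.25, 0.92) = 0.25
(A | (A & C)) = max(0.25, 0.25) = 0.25
~A: Łukasiewicz ¬ gives 1 − 0.25 = 0.75
~B: Łukasiewicz ¬ gives 1 − 0.55 = 0.45
(~A & ~B) = min(0.75, 0.45) = 0.45
(C & C) = min(0.92, 0.92) = 0.92
(A | (C & C)) = max(0.25, 0.92) = 0.92
~(A | (C & C)): Łukasiewicz ¬ gives 1 − 0.92 = 0.08
(A | ~(A | (C & C))) = max(0.25, 0.08) = 0.25
((~A & ~B) -> (A | ~(A | (C & C)))): min(1, 1 − 0.45 + 0.25) = 0.8
(B -> ((~A & ~B) -> (A | ~(A | (C & C))))): min(1, 1 − 0.55 + 0.8) = 1
((B -> ((~A & ~B) -> (A | ~(A | (C & C))))) -> B): min(1, 1 − 1 + 0.55) = 0.55
((A | (A & C)) & ((B -> ((~A & ~B) -> (A | ~(A | (C & C))))) -> B)) = min(0.25, 0.55) = 0.25

0.25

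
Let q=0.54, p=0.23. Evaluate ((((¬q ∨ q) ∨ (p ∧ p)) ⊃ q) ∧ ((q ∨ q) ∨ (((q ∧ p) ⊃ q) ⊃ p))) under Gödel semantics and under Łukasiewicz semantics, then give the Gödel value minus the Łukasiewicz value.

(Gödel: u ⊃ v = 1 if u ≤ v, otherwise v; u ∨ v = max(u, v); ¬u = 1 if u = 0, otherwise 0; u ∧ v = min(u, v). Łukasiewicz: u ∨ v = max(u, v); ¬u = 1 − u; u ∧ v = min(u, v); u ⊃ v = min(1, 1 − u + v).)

Gödel evaluation:
  ¬q: Gödel ¬ of 0.54 = 0 (operand ≠ 0)
  (¬q ∨ q) = max(0, 0.54) = 0.54
  (p ∧ p) = min(0.23, 0.23) = 0.23
  ((¬q ∨ q) ∨ (p ∧ p)) = max(0.54, 0.23) = 0.54
  (((¬q ∨ q) ∨ (p ∧ p)) ⊃ q): 0.54 ≤ 0.54, so result = 1
  (q ∨ q) = max(0.54, 0.54) = 0.54
  (q ∧ p) = min(0.54, 0.23) = 0.23
  ((q ∧ p) ⊃ q): 0.23 ≤ 0.54, so result = 1
  (((q ∧ p) ⊃ q) ⊃ p): 1 > 0.23, so result = 0.23
  ((q ∨ q) ∨ (((q ∧ p) ⊃ q) ⊃ p)) = max(0.54, 0.23) = 0.54
  ((((¬q ∨ q) ∨ (p ∧ p)) ⊃ q) ∧ ((q ∨ q) ∨ (((q ∧ p) ⊃ q) ⊃ p))) = min(1, 0.54) = 0.54
  Gödel value = 0.54
Łukasiewicz evaluation:
  ¬q: Łukasiewicz ¬ gives 1 − 0.54 = 0.46
  (¬q ∨ q) = max(0.46, 0.54) = 0.54
  (p ∧ p) = min(0.23, 0.23) = 0.23
  ((¬q ∨ q) ∨ (p ∧ p)) = max(0.54, 0.23) = 0.54
  (((¬q ∨ q) ∨ (p ∧ p)) ⊃ q): min(1, 1 − 0.54 + 0.54) = 1
  (q ∨ q) = max(0.54, 0.54) = 0.54
  (q ∧ p) = min(0.54, 0.23) = 0.23
  ((q ∧ p) ⊃ q): min(1, 1 − 0.23 + 0.54) = 1
  (((q ∧ p) ⊃ q) ⊃ p): min(1, 1 − 1 + 0.23) = 0.23
  ((q ∨ q) ∨ (((q ∧ p) ⊃ q) ⊃ p)) = max(0.54, 0.23) = 0.54
  ((((¬q ∨ q) ∨ (p ∧ p)) ⊃ q) ∧ ((q ∨ q) ∨ (((q ∧ p) ⊃ q) ⊃ p))) = min(1, 0.54) = 0.54
  Łukasiewicz value = 0.54
Difference: 0.54 − 0.54 = 0.00

0.00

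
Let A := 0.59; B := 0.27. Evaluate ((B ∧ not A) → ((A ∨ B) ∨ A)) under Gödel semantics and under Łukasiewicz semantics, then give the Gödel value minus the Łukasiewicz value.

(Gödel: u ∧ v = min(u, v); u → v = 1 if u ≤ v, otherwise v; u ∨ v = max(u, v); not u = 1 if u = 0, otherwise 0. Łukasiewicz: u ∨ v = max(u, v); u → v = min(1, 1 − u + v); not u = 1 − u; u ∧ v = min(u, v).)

0.00

Gödel evaluation:
  not A: Gödel ¬ of 0.59 = 0 (operand ≠ 0)
  (B ∧ not A) = min(0.27, 0) = 0
  (A ∨ B) = max(0.59, 0.27) = 0.59
  ((A ∨ B) ∨ A) = max(0.59, 0.59) = 0.59
  ((B ∧ not A) → ((A ∨ B) ∨ A)): 0 ≤ 0.59, so result = 1
  Gödel value = 1
Łukasiewicz evaluation:
  not A: Łukasiewicz ¬ gives 1 − 0.59 = 0.41
  (B ∧ not A) = min(0.27, 0.41) = 0.27
  (A ∨ B) = max(0.59, 0.27) = 0.59
  ((A ∨ B) ∨ A) = max(0.59, 0.59) = 0.59
  ((B ∧ not A) → ((A ∨ B) ∨ A)): min(1, 1 − 0.27 + 0.59) = 1
  Łukasiewicz value = 1
Difference: 1 − 1 = 0.00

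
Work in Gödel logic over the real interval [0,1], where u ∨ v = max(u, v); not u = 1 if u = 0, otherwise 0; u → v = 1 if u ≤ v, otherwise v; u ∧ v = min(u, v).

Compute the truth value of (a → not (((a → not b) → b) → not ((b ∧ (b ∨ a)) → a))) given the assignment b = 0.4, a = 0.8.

not b: Gödel ¬ of 0.4 = 0 (operand ≠ 0)
(a → not b): 0.8 > 0, so result = 0
((a → not b) → b): 0 ≤ 0.4, so result = 1
(b ∨ a) = max(0.4, 0.8) = 0.8
(b ∧ (b ∨ a)) = min(0.4, 0.8) = 0.4
((b ∧ (b ∨ a)) → a): 0.4 ≤ 0.8, so result = 1
not ((b ∧ (b ∨ a)) → a): Gödel ¬ of 1 = 0 (operand ≠ 0)
(((a → not b) → b) → not ((b ∧ (b ∨ a)) → a)): 1 > 0, so result = 0
not (((a → not b) → b) → not ((b ∧ (b ∨ a)) → a)): Gödel ¬ of 0 = 1 (operand is 0)
(a → not (((a → not b) → b) → not ((b ∧ (b ∨ a)) → a))): 0.8 ≤ 1, so result = 1

1.00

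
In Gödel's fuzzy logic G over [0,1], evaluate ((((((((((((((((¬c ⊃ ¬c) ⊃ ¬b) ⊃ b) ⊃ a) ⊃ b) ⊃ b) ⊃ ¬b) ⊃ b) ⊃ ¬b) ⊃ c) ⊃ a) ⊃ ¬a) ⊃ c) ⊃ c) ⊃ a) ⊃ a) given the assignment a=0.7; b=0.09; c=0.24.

¬c: Gödel ¬ of 0.24 = 0 (operand ≠ 0)
¬c: Gödel ¬ of 0.24 = 0 (operand ≠ 0)
(¬c ⊃ ¬c): 0 ≤ 0, so result = 1
¬b: Gödel ¬ of 0.09 = 0 (operand ≠ 0)
((¬c ⊃ ¬c) ⊃ ¬b): 1 > 0, so result = 0
(((¬c ⊃ ¬c) ⊃ ¬b) ⊃ b): 0 ≤ 0.09, so result = 1
((((¬c ⊃ ¬c) ⊃ ¬b) ⊃ b) ⊃ a): 1 > 0.7, so result = 0.7
(((((¬c ⊃ ¬c) ⊃ ¬b) ⊃ b) ⊃ a) ⊃ b): 0.7 > 0.09, so result = 0.09
((((((¬c ⊃ ¬c) ⊃ ¬b) ⊃ b) ⊃ a) ⊃ b) ⊃ b): 0.09 ≤ 0.09, so result = 1
¬b: Gödel ¬ of 0.09 = 0 (operand ≠ 0)
(((((((¬c ⊃ ¬c) ⊃ ¬b) ⊃ b) ⊃ a) ⊃ b) ⊃ b) ⊃ ¬b): 1 > 0, so result = 0
((((((((¬c ⊃ ¬c) ⊃ ¬b) ⊃ b) ⊃ a) ⊃ b) ⊃ b) ⊃ ¬b) ⊃ b): 0 ≤ 0.09, so result = 1
¬b: Gödel ¬ of 0.09 = 0 (operand ≠ 0)
(((((((((¬c ⊃ ¬c) ⊃ ¬b) ⊃ b) ⊃ a) ⊃ b) ⊃ b) ⊃ ¬b) ⊃ b) ⊃ ¬b): 1 > 0, so result = 0
((((((((((¬c ⊃ ¬c) ⊃ ¬b) ⊃ b) ⊃ a) ⊃ b) ⊃ b) ⊃ ¬b) ⊃ b) ⊃ ¬b) ⊃ c): 0 ≤ 0.24, so result = 1
(((((((((((¬c ⊃ ¬c) ⊃ ¬b) ⊃ b) ⊃ a) ⊃ b) ⊃ b) ⊃ ¬b) ⊃ b) ⊃ ¬b) ⊃ c) ⊃ a): 1 > 0.7, so result = 0.7
¬a: Gödel ¬ of 0.7 = 0 (operand ≠ 0)
((((((((((((¬c ⊃ ¬c) ⊃ ¬b) ⊃ b) ⊃ a) ⊃ b) ⊃ b) ⊃ ¬b) ⊃ b) ⊃ ¬b) ⊃ c) ⊃ a) ⊃ ¬a): 0.7 > 0, so result = 0
(((((((((((((¬c ⊃ ¬c) ⊃ ¬b) ⊃ b) ⊃ a) ⊃ b) ⊃ b) ⊃ ¬b) ⊃ b) ⊃ ¬b) ⊃ c) ⊃ a) ⊃ ¬a) ⊃ c): 0 ≤ 0.24, so result = 1
((((((((((((((¬c ⊃ ¬c) ⊃ ¬b) ⊃ b) ⊃ a) ⊃ b) ⊃ b) ⊃ ¬b) ⊃ b) ⊃ ¬b) ⊃ c) ⊃ a) ⊃ ¬a) ⊃ c) ⊃ c): 1 > 0.24, so result = 0.24
(((((((((((((((¬c ⊃ ¬c) ⊃ ¬b) ⊃ b) ⊃ a) ⊃ b) ⊃ b) ⊃ ¬b) ⊃ b) ⊃ ¬b) ⊃ c) ⊃ a) ⊃ ¬a) ⊃ c) ⊃ c) ⊃ a): 0.24 ≤ 0.7, so result = 1
((((((((((((((((¬c ⊃ ¬c) ⊃ ¬b) ⊃ b) ⊃ a) ⊃ b) ⊃ b) ⊃ ¬b) ⊃ b) ⊃ ¬b) ⊃ c) ⊃ a) ⊃ ¬a) ⊃ c) ⊃ c) ⊃ a) ⊃ a): 1 > 0.7, so result = 0.7

0.70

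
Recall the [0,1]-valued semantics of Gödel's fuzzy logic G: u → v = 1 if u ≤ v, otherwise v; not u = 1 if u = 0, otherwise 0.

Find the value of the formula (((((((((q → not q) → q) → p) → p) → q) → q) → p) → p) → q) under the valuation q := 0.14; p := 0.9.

not q: Gödel ¬ of 0.14 = 0 (operand ≠ 0)
(q → not q): 0.14 > 0, so result = 0
((q → not q) → q): 0 ≤ 0.14, so result = 1
(((q → not q) → q) → p): 1 > 0.9, so result = 0.9
((((q → not q) → q) → p) → p): 0.9 ≤ 0.9, so result = 1
(((((q → not q) → q) → p) → p) → q): 1 > 0.14, so result = 0.14
((((((q → not q) → q) → p) → p) → q) → q): 0.14 ≤ 0.14, so result = 1
(((((((q → not q) → q) → p) → p) → q) → q) → p): 1 > 0.9, so result = 0.9
((((((((q → not q) → q) → p) → p) → q) → q) → p) → p): 0.9 ≤ 0.9, so result = 1
(((((((((q → not q) → q) → p) → p) → q) → q) → p) → p) → q): 1 > 0.14, so result = 0.14

0.14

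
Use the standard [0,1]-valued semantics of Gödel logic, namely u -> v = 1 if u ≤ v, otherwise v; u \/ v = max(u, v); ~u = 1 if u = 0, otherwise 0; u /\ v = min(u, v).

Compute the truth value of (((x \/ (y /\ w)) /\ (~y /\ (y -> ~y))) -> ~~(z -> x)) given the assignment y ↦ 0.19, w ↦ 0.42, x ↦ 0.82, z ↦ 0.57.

1.00

(y /\ w) = min(0.19, 0.42) = 0.19
(x \/ (y /\ w)) = max(0.82, 0.19) = 0.82
~y: Gödel ¬ of 0.19 = 0 (operand ≠ 0)
~y: Gödel ¬ of 0.19 = 0 (operand ≠ 0)
(y -> ~y): 0.19 > 0, so result = 0
(~y /\ (y -> ~y)) = min(0, 0) = 0
((x \/ (y /\ w)) /\ (~y /\ (y -> ~y))) = min(0.82, 0) = 0
(z -> x): 0.57 ≤ 0.82, so result = 1
~(z -> x): Gödel ¬ of 1 = 0 (operand ≠ 0)
~~(z -> x): Gödel ¬ of 0 = 1 (operand is 0)
(((x \/ (y /\ w)) /\ (~y /\ (y -> ~y))) -> ~~(z -> x)): 0 ≤ 1, so result = 1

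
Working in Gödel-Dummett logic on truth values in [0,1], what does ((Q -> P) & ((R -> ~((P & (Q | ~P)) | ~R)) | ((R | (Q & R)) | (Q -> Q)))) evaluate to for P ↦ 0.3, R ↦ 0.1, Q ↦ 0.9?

(Q -> P): 0.9 > 0.3, so result = 0.3
~P: Gödel ¬ of 0.3 = 0 (operand ≠ 0)
(Q | ~P) = max(0.9, 0) = 0.9
(P & (Q | ~P)) = min(0.3, 0.9) = 0.3
~R: Gödel ¬ of 0.1 = 0 (operand ≠ 0)
((P & (Q | ~P)) | ~R) = max(0.3, 0) = 0.3
~((P & (Q | ~P)) | ~R): Gödel ¬ of 0.3 = 0 (operand ≠ 0)
(R -> ~((P & (Q | ~P)) | ~R)): 0.1 > 0, so result = 0
(Q & R) = min(0.9, 0.1) = 0.1
(R | (Q & R)) = max(0.1, 0.1) = 0.1
(Q -> Q): 0.9 ≤ 0.9, so result = 1
((R | (Q & R)) | (Q -> Q)) = max(0.1, 1) = 1
((R -> ~((P & (Q | ~P)) | ~R)) | ((R | (Q & R)) | (Q -> Q))) = max(0, 1) = 1
((Q -> P) & ((R -> ~((P & (Q | ~P)) | ~R)) | ((R | (Q & R)) | (Q -> Q)))) = min(0.3, 1) = 0.3

0.30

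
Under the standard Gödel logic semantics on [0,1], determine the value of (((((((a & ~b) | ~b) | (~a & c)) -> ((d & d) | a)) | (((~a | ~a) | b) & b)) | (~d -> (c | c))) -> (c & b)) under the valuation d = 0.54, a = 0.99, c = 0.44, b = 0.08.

0.08

~b: Gödel ¬ of 0.08 = 0 (operand ≠ 0)
(a & ~b) = min(0.99, 0) = 0
~b: Gödel ¬ of 0.08 = 0 (operand ≠ 0)
((a & ~b) | ~b) = max(0, 0) = 0
~a: Gödel ¬ of 0.99 = 0 (operand ≠ 0)
(~a & c) = min(0, 0.44) = 0
(((a & ~b) | ~b) | (~a & c)) = max(0, 0) = 0
(d & d) = min(0.54, 0.54) = 0.54
((d & d) | a) = max(0.54, 0.99) = 0.99
((((a & ~b) | ~b) | (~a & c)) -> ((d & d) | a)): 0 ≤ 0.99, so result = 1
~a: Gödel ¬ of 0.99 = 0 (operand ≠ 0)
~a: Gödel ¬ of 0.99 = 0 (operand ≠ 0)
(~a | ~a) = max(0, 0) = 0
((~a | ~a) | b) = max(0, 0.08) = 0.08
(((~a | ~a) | b) & b) = min(0.08, 0.08) = 0.08
(((((a & ~b) | ~b) | (~a & c)) -> ((d & d) | a)) | (((~a | ~a) | b) & b)) = max(1, 0.08) = 1
~d: Gödel ¬ of 0.54 = 0 (operand ≠ 0)
(c | c) = max(0.44, 0.44) = 0.44
(~d -> (c | c)): 0 ≤ 0.44, so result = 1
((((((a & ~b) | ~b) | (~a & c)) -> ((d & d) | a)) | (((~a | ~a) | b) & b)) | (~d -> (c | c))) = max(1, 1) = 1
(c & b) = min(0.44, 0.08) = 0.08
(((((((a & ~b) | ~b) | (~a & c)) -> ((d & d) | a)) | (((~a | ~a) | b) & b)) | (~d -> (c | c))) -> (c & b)): 1 > 0.08, so result = 0.08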